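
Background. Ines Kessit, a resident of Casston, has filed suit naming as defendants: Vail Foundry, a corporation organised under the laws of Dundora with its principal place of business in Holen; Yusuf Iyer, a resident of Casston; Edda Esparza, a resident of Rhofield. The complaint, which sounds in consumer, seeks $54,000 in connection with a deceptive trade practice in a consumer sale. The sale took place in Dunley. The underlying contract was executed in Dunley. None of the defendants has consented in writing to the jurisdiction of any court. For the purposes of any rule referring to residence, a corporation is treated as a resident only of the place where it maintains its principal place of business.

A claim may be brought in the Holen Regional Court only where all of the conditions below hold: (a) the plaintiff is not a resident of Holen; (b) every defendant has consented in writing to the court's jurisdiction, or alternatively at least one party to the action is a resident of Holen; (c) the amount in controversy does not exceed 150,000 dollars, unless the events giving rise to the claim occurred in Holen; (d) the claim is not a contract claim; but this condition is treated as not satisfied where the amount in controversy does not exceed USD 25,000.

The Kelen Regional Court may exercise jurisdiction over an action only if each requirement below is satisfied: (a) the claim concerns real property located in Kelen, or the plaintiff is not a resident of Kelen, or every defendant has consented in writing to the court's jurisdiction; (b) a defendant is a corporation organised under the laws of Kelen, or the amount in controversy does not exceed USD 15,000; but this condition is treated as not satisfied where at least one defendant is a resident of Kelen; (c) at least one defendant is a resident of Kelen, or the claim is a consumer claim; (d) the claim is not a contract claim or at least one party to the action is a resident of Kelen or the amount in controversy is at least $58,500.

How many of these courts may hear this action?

The Holen Regional Court:
  (a) The plaintiff resides in Casston, which is not Holen. Satisfied.
  (b) Vail Foundry resides in Holen, which satisfies one of the alternatives. Satisfied.
  (c) The amount in controversy is 54,000 dollars, within the USD 150,000 ceiling. Met.
  (d) The claim is a consumer claim, not a contract claim. The carve-out does not apply: the amount in controversy is $54,000, above the 25,000 dollars ceiling. Met.
  → All conditions met; jurisdiction exists.
The Kelen Regional Court:
  (a) The plaintiff resides in Casston, which is not Kelen — that alternative is enough. Met.
  (b) The corporate defendant(s) are organised in Dundora, not Kelen; the amount in controversy is USD 54,000, above the $15,000 ceiling — every alternative fails. Fails.
  (c) The claim is a consumer claim, so this disjunct is met. Condition met.
  (d) The claim is a consumer claim, not a contract claim, which satisfies one of the alternatives. Met.
  → The court lacks jurisdiction.
Courts with jurisdiction: the Holen Regional Court — 1 in total.

1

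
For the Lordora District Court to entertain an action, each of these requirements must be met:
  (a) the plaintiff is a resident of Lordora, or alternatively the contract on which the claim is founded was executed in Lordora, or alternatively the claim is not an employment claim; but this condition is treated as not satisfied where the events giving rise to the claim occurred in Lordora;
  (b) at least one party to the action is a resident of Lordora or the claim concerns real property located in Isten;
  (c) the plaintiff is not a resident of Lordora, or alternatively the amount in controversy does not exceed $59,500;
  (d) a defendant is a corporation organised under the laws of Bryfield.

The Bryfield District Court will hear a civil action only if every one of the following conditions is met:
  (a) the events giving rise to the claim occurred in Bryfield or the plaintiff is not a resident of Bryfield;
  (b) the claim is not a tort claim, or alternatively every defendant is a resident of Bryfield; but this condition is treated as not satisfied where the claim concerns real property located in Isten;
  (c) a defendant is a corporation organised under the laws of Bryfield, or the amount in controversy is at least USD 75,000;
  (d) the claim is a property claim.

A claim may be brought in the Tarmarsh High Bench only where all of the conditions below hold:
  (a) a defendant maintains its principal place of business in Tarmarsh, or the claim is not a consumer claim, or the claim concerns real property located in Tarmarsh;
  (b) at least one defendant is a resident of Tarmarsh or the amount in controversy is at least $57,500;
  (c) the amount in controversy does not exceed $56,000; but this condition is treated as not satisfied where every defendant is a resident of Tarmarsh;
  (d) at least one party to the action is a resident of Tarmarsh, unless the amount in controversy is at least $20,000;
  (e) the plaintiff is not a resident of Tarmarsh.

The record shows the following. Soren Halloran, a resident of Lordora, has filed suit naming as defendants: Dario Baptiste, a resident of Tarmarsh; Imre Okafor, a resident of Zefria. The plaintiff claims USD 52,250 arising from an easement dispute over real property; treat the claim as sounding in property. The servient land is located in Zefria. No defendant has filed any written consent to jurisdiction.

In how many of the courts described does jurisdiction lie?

The Lordora District Court:
  (a) The plaintiff resides in Lordora — that alternative is enough. The carve-out does not apply: the operative events occurred in Zefria, not Lordora. Satisfied.
  (b) Soren Halloran resides in Lordora — that alternative is enough. Satisfied.
  (c) The amount in controversy is 52,250 dollars, within the USD 59,500 ceiling, which satisfies one of the alternatives. Condition met.
  (d) No defendant is a corporation. Fails.
  → At least one condition fails; no jurisdiction.
The Bryfield District Court:
  (a) The plaintiff resides in Lordora, which is not Bryfield — that alternative is enough. Met.
  (b) The claim is a property claim, not a tort claim — that alternative is enough. And the carve-out is inapplicable — the property lies in Zefria, not Isten. Met.
  (c) No defendant is a corporation; the amount in controversy is 52,250 dollars, below the 75,000 dollars floor — none of the alternatives is met. Condition not met.
  (d) The claim is a property claim. Met.
  → The court lacks jurisdiction.
The Tarmarsh High Bench:
  (a) The claim is a property claim, not a consumer claim, which satisfies one of the alternatives. Met.
  (b) Dario Baptiste resides in Tarmarsh, which satisfies one of the alternatives. Satisfied.
  (c) The amount in controversy is $52,250, within the USD 56,000 ceiling. The carve-out does not apply: the defendants reside as follows — Dario Baptiste in Tarmarsh, Imre Okafor in Zefria — not all in Tarmarsh. Met.
  (d) Dario Baptiste resides in Tarmarsh. Met.
  (e) The plaintiff resides in Lordora, which is not Tarmarsh. Satisfied.
  → All conditions met; jurisdiction exists.
Courts with jurisdiction: the Tarmarsh High Bench — 1 in total.

1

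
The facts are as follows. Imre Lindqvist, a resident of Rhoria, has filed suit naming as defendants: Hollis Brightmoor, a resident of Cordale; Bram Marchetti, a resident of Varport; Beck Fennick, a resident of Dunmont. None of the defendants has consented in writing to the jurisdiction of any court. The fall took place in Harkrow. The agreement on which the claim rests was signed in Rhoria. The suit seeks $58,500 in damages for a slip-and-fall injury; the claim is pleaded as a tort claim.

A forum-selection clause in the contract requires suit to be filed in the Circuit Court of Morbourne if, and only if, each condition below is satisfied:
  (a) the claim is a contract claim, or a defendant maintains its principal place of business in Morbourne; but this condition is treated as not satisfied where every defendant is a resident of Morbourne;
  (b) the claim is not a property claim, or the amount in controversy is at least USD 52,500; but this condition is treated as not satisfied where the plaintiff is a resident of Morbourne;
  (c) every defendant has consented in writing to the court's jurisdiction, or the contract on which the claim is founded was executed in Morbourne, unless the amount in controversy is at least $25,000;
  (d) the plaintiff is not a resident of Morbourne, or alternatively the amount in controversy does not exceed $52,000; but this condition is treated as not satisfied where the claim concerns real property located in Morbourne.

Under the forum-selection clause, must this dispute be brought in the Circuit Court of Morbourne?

No

The Circuit Court of Morbourne:
  (a) The claim is a tort claim, not a contract claim; no defendant is a corporation — none of the alternatives is met. Not met.
  (b) The claim is a tort claim, not a property claim — that alternative is enough. And the carve-out is inapplicable — the plaintiff resides in Rhoria, not Morbourne. Satisfied.
  (c) No such written consent has been filed; the contract was executed in Rhoria, not Morbourne — no alternative holds. The proviso rescues it, though: the amount in controversy is USD 58,500, which meets the $25,000 floor. Met.
  (d) The plaintiff resides in Rhoria, which is not Morbourne — that alternative is enough. The carve-out does not apply: the claim does not concern real property. Condition met.
  → Forum clause is not triggered.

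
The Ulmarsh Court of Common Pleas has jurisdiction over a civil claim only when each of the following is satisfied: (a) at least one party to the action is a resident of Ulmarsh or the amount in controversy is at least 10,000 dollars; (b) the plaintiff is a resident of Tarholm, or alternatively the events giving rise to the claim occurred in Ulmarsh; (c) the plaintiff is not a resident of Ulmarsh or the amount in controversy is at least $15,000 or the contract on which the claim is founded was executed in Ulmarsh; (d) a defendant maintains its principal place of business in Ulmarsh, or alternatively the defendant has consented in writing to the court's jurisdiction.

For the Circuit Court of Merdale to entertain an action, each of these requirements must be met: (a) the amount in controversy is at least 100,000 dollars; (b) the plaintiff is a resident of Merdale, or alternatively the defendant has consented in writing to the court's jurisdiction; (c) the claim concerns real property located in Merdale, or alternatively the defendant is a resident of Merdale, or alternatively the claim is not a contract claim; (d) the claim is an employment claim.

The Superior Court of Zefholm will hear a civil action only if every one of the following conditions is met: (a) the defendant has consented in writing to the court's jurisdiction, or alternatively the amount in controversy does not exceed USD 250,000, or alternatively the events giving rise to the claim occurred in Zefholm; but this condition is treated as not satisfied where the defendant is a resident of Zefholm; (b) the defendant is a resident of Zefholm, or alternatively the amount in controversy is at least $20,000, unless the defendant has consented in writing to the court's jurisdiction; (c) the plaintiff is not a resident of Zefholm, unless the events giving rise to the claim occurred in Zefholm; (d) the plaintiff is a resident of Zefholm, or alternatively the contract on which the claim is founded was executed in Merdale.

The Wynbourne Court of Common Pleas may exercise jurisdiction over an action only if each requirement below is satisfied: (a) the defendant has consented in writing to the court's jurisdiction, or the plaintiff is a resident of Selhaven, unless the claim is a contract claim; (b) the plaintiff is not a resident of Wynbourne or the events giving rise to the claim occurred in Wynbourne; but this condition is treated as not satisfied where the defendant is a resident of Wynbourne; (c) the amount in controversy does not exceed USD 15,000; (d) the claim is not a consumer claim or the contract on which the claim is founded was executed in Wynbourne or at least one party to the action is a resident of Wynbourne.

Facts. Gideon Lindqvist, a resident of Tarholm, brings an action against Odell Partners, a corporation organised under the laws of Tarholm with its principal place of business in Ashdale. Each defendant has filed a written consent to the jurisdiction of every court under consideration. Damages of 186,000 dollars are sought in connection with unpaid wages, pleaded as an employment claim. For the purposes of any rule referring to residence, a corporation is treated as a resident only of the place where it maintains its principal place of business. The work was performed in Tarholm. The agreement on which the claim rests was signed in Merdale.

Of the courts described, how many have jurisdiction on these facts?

The Ulmarsh Court of Common Pleas:
  (a) The amount in controversy is 186,000 dollars, which meets the 10,000 dollars floor, so this disjunct is met. Condition met.
  (b) The plaintiff resides in Tarholm, which satisfies one of the alternatives. Met.
  (c) The plaintiff resides in Tarholm, which is not Ulmarsh, so one alternative holds. Condition met.
  (d) Every defendant has filed written consent — that alternative is enough. Satisfied.
  → The court has jurisdiction.
The Circuit Court of Merdale:
  (a) The amount in controversy is $186,000, which meets the $100,000 floor. Satisfied.
  (b) Every defendant has filed written consent, which satisfies one of the alternatives. Met.
  (c) The claim is an employment claim, not a contract claim — that alternative is enough. Satisfied.
  (d) The claim is an employment claim. Condition met.
  → Every requirement is satisfied — jurisdiction.
The Superior Court of Zefholm:
  (a) Every defendant has filed written consent, which satisfies one of the alternatives. The exception is not triggered, since the defendant resides in Ashdale, not Zefholm. Met.
  (b) The amount in controversy is 186,000 dollars, which meets the $20,000 floor, so one alternative holds. Condition met.
  (c) The plaintiff resides in Tarholm, which is not Zefholm. Condition met.
  (d) The contract was executed in Merdale — that alternative is enough. Condition met.
  → Jurisdiction lies.
The Wynbourne Court of Common Pleas:
  (a) Every defendant has filed written consent, so this disjunct is met. Met.
  (b) The plaintiff resides in Tarholm, which is not Wynbourne — that alternative is enough. The exception is not triggered, since the defendant resides in Ashdale, not Wynbourne. Condition met.
  (c) The amount in controversy is USD 186,000, above the USD 15,000 ceiling. Not satisfied.
  (d) The claim is an employment claim, not a consumer claim, so this disjunct is met. Condition met.
  → At least one condition fails; no jurisdiction.
Courts with jurisdiction: the Ulmarsh Court of Common Pleas, the Circuit Court of Merdale, the Superior Court of Zefholm — 3 in total.

3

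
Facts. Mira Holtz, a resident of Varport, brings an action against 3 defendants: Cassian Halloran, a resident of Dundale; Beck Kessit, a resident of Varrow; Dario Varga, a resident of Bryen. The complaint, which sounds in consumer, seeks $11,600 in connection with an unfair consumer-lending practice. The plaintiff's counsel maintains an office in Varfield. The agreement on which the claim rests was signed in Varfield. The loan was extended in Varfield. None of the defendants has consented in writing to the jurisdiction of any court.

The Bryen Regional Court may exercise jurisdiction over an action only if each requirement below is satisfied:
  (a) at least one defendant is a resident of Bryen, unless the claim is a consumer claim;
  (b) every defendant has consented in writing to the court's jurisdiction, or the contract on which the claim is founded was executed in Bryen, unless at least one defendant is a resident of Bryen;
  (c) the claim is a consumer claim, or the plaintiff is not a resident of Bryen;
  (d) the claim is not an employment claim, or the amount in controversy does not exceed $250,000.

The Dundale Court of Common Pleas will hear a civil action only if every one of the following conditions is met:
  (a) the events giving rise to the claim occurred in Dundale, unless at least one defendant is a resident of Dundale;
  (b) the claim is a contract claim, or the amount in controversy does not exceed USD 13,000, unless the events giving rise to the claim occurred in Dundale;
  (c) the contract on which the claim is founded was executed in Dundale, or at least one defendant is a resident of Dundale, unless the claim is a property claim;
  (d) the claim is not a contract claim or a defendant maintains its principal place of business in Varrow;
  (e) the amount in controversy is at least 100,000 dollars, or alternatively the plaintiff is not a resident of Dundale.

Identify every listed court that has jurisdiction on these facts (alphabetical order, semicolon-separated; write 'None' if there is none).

The Bryen Regional Court:
  (a) Dario Varga resides in Bryen. Met.
  (b) No such written consent has been filed; the contract was executed in Varfield, not Bryen — no alternative holds. The proviso rescues it, though: Dario Varga resides in Bryen. Satisfied.
  (c) The claim is a consumer claim — that alternative is enough. Met.
  (d) The claim is a consumer claim, not an employment claim, so one alternative holds. Met.
  → The court has jurisdiction.
The Dundale Court of Common Pleas:
  (a) The operative events occurred in Varfield, not Dundale. However, Cassian Halloran resides in Dundale, so the 'unless' proviso supplies this condition. Satisfied.
  (b) The amount in controversy is USD 11,600, within the USD 13,000 ceiling, which satisfies one of the alternatives. Satisfied.
  (c) Cassian Halloran resides in Dundale, so this disjunct is met. Met.
  (d) The claim is a consumer claim, not a contract claim, which satisfies one of the alternatives. Satisfied.
  (e) The plaintiff resides in Varport, which is not Dundale, which satisfies one of the alternatives. Satisfied.
  → The court has jurisdiction.

the Bryen Regional Court; the Dundale Court of Common Pleas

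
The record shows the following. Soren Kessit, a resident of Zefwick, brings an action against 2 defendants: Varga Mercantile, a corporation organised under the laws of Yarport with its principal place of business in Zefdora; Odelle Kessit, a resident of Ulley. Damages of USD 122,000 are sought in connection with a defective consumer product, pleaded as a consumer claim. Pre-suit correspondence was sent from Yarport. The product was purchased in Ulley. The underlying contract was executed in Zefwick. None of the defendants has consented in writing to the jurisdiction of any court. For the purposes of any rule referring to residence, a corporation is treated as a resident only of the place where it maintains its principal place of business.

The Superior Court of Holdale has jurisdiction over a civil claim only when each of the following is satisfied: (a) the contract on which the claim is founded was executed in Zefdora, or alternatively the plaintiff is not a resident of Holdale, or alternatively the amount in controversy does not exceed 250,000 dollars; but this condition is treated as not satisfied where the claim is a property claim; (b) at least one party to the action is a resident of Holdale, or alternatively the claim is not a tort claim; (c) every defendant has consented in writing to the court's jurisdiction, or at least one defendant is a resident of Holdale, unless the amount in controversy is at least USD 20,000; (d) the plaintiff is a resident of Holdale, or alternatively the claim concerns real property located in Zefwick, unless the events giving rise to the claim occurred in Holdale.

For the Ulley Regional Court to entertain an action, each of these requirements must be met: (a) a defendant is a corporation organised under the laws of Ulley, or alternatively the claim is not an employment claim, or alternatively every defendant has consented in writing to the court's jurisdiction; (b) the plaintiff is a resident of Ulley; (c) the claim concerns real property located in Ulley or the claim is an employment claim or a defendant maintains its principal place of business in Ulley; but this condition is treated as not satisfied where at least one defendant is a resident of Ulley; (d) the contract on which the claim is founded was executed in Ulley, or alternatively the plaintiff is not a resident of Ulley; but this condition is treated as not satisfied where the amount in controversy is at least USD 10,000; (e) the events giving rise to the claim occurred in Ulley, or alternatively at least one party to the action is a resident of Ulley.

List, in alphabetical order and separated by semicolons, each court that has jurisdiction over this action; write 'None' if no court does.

The Superior Court of Holdale:
  (a) The plaintiff resides in Zefwick, which is not Holdale, which satisfies one of the alternatives. The exception is not triggered, since the claim is a consumer claim, not a property claim. Satisfied.
  (b) The claim is a consumer claim, not a tort claim, so one alternative holds. Condition met.
  (c) No such written consent has been filed; no defendant resides in Holdale (they reside in Zefdora, Ulley) — every alternative fails. The proviso rescues it, though: the amount in controversy is $122,000, which meets the 20,000 dollars floor. Met.
  (d) The plaintiff resides in Zefwick, not Holdale; the claim does not concern real property — every alternative fails. The proviso offers no rescue either, since the operative events occurred in Ulley, not Holdale. Condition not met.
  → Not every requirement is met — no jurisdiction.
The Ulley Regional Court:
  (a) The claim is a consumer claim, not an employment claim, so one alternative holds. Met.
  (b) The plaintiff resides in Zefwick, not Ulley. Not met.
  (c) The claim does not concern real property; the claim is a consumer claim, not an employment claim; the corporate defendant(s) have their principal place of business in Zefdora, not Ulley — none of the alternatives is met. Fails.
  (d) The plaintiff resides in Zefwick, which is not Ulley, so this disjunct is met. But the amount in controversy is USD 122,000, which meets the $10,000 floor, triggering the carve-out and defeating this condition. Not met.
  (e) The operative events occurred in Ulley, so this disjunct is met. Satisfied.
  → No jurisdiction.

None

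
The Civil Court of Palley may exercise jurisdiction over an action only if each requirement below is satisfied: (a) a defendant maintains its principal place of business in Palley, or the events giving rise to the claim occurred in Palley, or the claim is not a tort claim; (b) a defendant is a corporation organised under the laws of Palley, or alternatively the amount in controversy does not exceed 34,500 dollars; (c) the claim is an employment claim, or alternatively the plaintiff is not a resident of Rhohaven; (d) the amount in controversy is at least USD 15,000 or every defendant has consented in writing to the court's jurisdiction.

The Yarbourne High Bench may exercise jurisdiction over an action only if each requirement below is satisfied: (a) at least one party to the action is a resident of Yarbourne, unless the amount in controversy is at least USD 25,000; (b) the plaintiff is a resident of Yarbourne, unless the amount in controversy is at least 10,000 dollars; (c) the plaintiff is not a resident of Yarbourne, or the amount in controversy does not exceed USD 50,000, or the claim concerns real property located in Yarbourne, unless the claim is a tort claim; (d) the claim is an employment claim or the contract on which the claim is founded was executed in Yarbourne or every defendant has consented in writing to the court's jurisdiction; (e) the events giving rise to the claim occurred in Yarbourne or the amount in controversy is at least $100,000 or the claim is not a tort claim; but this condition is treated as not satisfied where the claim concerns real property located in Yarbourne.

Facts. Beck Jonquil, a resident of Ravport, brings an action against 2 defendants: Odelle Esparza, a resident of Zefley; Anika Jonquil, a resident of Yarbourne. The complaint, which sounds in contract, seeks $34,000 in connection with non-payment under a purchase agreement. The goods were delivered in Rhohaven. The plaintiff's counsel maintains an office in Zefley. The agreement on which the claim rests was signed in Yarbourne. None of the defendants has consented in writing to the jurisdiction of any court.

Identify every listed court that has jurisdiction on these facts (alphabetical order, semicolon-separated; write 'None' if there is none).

the Civil Court of Palley; the Yarbourne High Bench

The Civil Court of Palley:
  (a) The claim is a contract claim, not a tort claim, so one alternative holds. Satisfied.
  (b) The amount in controversy is USD 34,000, within the USD 34,500 ceiling, which satisfies one of the alternatives. Met.
  (c) The plaintiff resides in Ravport, which is not Rhohaven, so this disjunct is met. Met.
  (d) The amount in controversy is $34,000, which meets the 15,000 dollars floor, so one alternative holds. Satisfied.
  → Jurisdiction lies.
The Yarbourne High Bench:
  (a) Anika Jonquil resides in Yarbourne. Condition met.
  (b) The plaintiff resides in Ravport, not Yarbourne. But the amount in controversy is $34,000, which meets the USD 10,000 floor, and the 'unless' clause therefore excuses the requirement. Met.
  (c) The plaintiff resides in Ravport, which is not Yarbourne — that alternative is enough. Condition met.
  (d) The contract was executed in Yarbourne — that alternative is enough. Satisfied.
  (e) The claim is a contract claim, not a tort claim, so this disjunct is met. The carve-out does not apply: the claim does not concern real property. Condition met.
  → Every requirement is satisfied — jurisdiction.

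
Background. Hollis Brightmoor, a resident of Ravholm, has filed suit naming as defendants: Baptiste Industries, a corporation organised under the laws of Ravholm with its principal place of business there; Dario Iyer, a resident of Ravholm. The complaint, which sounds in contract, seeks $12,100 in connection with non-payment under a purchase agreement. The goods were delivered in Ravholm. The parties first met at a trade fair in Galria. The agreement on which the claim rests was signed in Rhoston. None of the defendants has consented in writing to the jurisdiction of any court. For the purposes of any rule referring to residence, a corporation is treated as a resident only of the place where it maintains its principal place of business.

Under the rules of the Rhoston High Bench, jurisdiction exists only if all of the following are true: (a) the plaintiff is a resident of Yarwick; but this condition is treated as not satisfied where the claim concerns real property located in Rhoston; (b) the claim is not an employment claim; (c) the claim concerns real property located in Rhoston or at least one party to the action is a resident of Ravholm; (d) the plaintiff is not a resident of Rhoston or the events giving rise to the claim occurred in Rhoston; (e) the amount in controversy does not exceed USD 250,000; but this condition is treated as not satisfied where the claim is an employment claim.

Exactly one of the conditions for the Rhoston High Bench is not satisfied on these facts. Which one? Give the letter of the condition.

The Rhoston High Bench:
  (a) The plaintiff resides in Ravholm, not Yarwick. Not satisfied.
  (b) The claim is a contract claim, not an employment claim. Condition met.
  (c) Hollis Brightmoor resides in Ravholm, so one alternative holds. Satisfied.
  (d) The plaintiff resides in Ravholm, which is not Rhoston, so one alternative holds. Satisfied.
  (e) The amount in controversy is $12,100, within the USD 250,000 ceiling. The carve-out does not apply: the claim is a contract claim, not an employment claim. Met.
Only condition (a) fails.

(a)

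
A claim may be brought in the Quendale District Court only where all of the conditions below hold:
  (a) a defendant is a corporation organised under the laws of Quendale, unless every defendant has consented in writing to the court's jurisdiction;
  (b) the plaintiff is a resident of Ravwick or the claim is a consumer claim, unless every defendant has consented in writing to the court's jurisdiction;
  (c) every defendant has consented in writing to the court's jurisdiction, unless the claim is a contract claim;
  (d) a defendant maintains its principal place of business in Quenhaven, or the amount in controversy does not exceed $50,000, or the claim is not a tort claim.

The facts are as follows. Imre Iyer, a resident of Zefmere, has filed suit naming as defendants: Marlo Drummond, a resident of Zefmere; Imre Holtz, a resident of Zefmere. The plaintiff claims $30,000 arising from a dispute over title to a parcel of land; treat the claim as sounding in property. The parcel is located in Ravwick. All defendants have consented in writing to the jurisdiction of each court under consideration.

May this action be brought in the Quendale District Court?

Yes

The Quendale District Court:
  (a) No defendant is a corporation. The proviso rescues it, though: every defendant has filed written consent. Met.
  (b) The plaintiff resides in Zefmere, not Ravwick; the claim is a property claim, not a consumer claim — none of the alternatives is met. The proviso rescues it, though: every defendant has filed written consent. Satisfied.
  (c) Every defendant has filed written consent. Satisfied.
  (d) The amount in controversy is 30,000 dollars, within the $50,000 ceiling — that alternative is enough. Met.
  → Every requirement is satisfied — jurisdiction.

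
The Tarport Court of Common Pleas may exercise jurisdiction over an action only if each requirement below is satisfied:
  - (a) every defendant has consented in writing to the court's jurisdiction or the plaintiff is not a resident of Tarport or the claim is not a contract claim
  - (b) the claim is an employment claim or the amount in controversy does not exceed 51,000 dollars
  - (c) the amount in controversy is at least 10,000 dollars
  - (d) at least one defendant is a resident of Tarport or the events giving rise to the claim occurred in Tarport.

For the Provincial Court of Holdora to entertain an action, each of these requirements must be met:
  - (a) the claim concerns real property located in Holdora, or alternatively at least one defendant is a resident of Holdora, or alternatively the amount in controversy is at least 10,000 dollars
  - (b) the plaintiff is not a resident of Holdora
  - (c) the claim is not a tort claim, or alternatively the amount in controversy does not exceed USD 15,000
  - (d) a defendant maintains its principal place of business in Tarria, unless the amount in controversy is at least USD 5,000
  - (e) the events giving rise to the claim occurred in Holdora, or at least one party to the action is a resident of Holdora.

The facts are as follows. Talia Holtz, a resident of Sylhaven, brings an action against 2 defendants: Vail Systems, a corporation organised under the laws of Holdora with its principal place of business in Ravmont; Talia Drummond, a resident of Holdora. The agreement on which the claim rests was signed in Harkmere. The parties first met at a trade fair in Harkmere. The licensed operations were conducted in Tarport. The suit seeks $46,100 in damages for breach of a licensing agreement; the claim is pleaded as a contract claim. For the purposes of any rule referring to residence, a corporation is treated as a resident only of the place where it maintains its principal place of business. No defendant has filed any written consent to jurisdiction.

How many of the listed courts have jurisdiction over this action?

2

The Tarport Court of Common Pleas:
  (a) The plaintiff resides in Sylhaven, which is not Tarport, so this disjunct is met. Satisfied.
  (b) The amount in controversy is USD 46,100, within the 51,000 dollars ceiling — that alternative is enough. Satisfied.
  (c) The amount in controversy is 46,100 dollars, which meets the USD 10,000 floor. Met.
  (d) The operative events occurred in Tarport, so this disjunct is met. Met.
  → The court has jurisdiction.
The Provincial Court of Holdora:
  (a) Talia Drummond resides in Holdora, which satisfies one of the alternatives. Satisfied.
  (b) The plaintiff resides in Sylhaven, which is not Holdora. Satisfied.
  (c) The claim is a contract claim, not a tort claim, so one alternative holds. Satisfied.
  (d) The corporate defendant(s) have their principal place of business in Ravmont, not Tarria. But the amount in controversy is $46,100, which meets the 5,000 dollars floor, and the 'unless' clause therefore excuses the requirement. Satisfied.
  (e) Talia Drummond resides in Holdora, which satisfies one of the alternatives. Condition met.
  → Jurisdiction lies.
Courts with jurisdiction: the Tarport Court of Common Pleas, the Provincial Court of Holdora — 2 in total.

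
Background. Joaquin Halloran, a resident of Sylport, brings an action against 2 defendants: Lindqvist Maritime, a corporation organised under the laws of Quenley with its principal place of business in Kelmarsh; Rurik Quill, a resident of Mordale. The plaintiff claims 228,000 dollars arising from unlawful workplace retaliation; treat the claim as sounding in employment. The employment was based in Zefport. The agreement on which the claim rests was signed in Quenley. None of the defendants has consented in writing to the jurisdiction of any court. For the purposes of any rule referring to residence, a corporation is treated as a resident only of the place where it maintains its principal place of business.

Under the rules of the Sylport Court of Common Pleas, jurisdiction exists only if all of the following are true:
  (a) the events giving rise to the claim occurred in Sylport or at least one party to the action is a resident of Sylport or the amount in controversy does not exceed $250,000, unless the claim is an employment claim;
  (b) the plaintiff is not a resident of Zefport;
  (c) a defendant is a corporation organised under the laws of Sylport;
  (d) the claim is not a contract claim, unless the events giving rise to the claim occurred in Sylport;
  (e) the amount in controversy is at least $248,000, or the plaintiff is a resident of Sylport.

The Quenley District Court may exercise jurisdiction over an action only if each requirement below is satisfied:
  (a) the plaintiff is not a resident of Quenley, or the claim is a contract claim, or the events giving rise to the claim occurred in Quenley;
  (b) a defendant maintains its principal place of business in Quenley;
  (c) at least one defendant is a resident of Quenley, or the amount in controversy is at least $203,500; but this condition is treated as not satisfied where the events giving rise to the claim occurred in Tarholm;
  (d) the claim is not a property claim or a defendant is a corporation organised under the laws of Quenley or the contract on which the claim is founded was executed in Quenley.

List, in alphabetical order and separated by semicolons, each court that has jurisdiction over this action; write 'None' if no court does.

None

The Sylport Court of Common Pleas:
  (a) Joaquin Halloran resides in Sylport — that alternative is enough. Condition met.
  (b) The plaintiff resides in Sylport, which is not Zefport. Condition met.
  (c) The corporate defendant(s) are organised in Quenley, not Sylport. Not satisfied.
  (d) The claim is an employment claim, not a contract claim. Met.
  (e) The plaintiff resides in Sylport, so one alternative holds. Met.
  → At least one condition fails; no jurisdiction.
The Quenley District Court:
  (a) The plaintiff resides in Sylport, which is not Quenley, so one alternative holds. Condition met.
  (b) The corporate defendant(s) have their principal place of business in Kelmarsh, not Quenley. Not satisfied.
  (c) The amount in controversy is USD 228,000, which meets the USD 203,500 floor, so this disjunct is met. And the carve-out is inapplicable — the operative events occurred in Zefport, not Tarholm. Met.
  (d) The claim is an employment claim, not a property claim, so this disjunct is met. Met.
  → At least one condition fails; no jurisdiction.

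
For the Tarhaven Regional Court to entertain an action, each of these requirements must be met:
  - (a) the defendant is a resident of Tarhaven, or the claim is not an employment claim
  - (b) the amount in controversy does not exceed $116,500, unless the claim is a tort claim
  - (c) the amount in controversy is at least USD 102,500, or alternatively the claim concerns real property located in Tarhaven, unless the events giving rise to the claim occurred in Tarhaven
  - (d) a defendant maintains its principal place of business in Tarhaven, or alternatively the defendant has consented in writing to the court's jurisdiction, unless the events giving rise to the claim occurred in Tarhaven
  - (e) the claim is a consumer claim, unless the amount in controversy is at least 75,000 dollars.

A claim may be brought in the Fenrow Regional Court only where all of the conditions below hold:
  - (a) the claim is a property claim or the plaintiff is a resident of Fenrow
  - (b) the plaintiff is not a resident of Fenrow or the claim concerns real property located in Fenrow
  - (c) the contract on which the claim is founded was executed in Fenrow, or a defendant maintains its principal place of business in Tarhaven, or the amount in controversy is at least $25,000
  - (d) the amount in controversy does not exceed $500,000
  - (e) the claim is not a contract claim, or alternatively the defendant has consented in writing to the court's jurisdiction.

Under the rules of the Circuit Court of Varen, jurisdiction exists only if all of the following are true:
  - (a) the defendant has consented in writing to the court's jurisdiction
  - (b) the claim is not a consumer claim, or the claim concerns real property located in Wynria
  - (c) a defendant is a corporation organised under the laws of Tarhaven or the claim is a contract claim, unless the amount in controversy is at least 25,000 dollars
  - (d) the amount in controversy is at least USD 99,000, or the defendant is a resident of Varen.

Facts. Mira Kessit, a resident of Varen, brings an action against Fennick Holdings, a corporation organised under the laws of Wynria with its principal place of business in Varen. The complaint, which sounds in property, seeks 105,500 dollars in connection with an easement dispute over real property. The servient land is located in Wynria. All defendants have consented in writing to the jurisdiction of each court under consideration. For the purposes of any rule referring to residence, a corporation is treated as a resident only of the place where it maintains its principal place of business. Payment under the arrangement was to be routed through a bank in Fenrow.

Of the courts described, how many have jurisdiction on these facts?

3

The Tarhaven Regional Court:
  (a) The claim is a property claim, not an employment claim, so one alternative holds. Met.
  (b) The amount in controversy is 105,500 dollars, within the USD 116,500 ceiling. Condition met.
  (c) The amount in controversy is USD 105,500, which meets the USD 102,500 floor, which satisfies one of the alternatives. Condition met.
  (d) Every defendant has filed written consent, which satisfies one of the alternatives. Satisfied.
  (e) The claim is a property claim, not a consumer claim. The proviso rescues it, though: the amount in controversy is USD 105,500, which meets the $75,000 floor. Satisfied.
  → All conditions met; jurisdiction exists.
The Fenrow Regional Court:
  (a) The claim is a property claim, so this disjunct is met. Met.
  (b) The plaintiff resides in Varen, which is not Fenrow, which satisfies one of the alternatives. Satisfied.
  (c) The amount in controversy is 105,500 dollars, which meets the $25,000 floor, which satisfies one of the alternatives. Satisfied.
  (d) The amount in controversy is USD 105,500, within the $500,000 ceiling. Condition met.
  (e) The claim is a property claim, not a contract claim, so this disjunct is met. Met.
  → Every requirement is satisfied — jurisdiction.
The Circuit Court of Varen:
  (a) Every defendant has filed written consent. Met.
  (b) The claim is a property claim, not a consumer claim — that alternative is enough. Condition met.
  (c) The corporate defendant(s) are organised in Wynria, not Tarhaven; the claim is a property claim, not a contract claim — none of the alternatives is met. But the amount in controversy is 105,500 dollars, which meets the 25,000 dollars floor, and the 'unless' clause therefore excuses the requirement. Condition met.
  (d) The amount in controversy is $105,500, which meets the $99,000 floor, which satisfies one of the alternatives. Condition met.
  → All conditions met; jurisdiction exists.
Courts with jurisdiction: the Tarhaven Regional Court, the Fenrow Regional Court, the Circuit Court of Varen — 3 in total.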